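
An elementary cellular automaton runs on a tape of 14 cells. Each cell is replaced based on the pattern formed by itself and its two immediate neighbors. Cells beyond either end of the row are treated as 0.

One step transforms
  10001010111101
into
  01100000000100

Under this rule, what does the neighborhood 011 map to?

0

At position 8 the neighborhood is 011; the next row has 0 there.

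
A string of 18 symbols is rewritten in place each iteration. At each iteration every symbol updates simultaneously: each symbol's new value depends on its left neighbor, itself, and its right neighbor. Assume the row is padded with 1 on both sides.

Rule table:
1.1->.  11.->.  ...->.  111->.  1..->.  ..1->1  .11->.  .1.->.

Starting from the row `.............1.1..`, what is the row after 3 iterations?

iteration 1: ............1....1
iteration 2: ...........1....1.
iteration 3: ..........1....1..

..........1....1..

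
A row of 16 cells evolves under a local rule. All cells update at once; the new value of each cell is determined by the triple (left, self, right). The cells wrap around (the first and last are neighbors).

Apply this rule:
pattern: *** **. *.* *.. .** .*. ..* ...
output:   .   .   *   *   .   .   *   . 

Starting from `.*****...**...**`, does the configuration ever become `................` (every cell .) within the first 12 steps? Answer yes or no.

*.....*.*..*.*..
.*...*.*.**.*.**
*.*.*.*.*..*.*..
.*.*.*.*.**.*.**
*.*.*.*.*..*.*..  (repeats step 3; period 2)
step 12: .*.*.*.*.**.*.**
step 12 is .*.*.*.*.**.*.**, still not uniform .

no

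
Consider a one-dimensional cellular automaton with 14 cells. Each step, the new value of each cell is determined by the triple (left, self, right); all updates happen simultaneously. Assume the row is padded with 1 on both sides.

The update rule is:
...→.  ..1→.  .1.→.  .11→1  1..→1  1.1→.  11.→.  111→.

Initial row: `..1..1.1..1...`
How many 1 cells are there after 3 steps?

3

1..1....1..1..
.1..1....1..1.
..1..1....1...
count of 1: 3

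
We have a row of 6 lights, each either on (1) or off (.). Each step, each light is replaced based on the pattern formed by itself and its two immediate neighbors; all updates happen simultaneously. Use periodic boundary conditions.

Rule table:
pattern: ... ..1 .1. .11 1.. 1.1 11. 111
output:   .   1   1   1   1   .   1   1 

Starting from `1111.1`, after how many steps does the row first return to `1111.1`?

1

1111.1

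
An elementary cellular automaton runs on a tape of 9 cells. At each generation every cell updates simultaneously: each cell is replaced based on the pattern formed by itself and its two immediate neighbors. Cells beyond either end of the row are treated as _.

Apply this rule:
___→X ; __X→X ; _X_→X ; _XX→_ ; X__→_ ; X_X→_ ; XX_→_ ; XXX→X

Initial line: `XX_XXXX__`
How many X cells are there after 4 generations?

3

____XX__X
XXXX___XX
_XX__XX__
X___X___X
count of X: 3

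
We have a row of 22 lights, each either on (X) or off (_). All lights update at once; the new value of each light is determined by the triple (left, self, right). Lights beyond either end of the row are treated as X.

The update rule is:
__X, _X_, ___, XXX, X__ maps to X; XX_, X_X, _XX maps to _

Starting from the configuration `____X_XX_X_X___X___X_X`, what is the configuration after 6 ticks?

_XXXXXX_XXXXX__XXXXXXX

XXXXX____X_XXXXXXXXX__
XXXX_XXXXX__XXXXXXX_XX
XXX___XXX_XX_XXXXX___X
XX_XXX_X______XXX_XXX_
X___X__XXXXXXX_X___X__
_XXXXXX_XXXXX__XXXXXXX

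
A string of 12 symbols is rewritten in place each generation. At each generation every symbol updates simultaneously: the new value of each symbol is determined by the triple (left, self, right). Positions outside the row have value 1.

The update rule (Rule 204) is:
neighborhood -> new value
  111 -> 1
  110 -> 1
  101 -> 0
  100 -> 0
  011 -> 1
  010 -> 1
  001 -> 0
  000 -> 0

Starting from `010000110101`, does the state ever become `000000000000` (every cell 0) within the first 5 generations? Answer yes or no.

no

010000110101  (fixed point — unchanged through generation 5)
generation 5 is 010000110101, still not uniform 0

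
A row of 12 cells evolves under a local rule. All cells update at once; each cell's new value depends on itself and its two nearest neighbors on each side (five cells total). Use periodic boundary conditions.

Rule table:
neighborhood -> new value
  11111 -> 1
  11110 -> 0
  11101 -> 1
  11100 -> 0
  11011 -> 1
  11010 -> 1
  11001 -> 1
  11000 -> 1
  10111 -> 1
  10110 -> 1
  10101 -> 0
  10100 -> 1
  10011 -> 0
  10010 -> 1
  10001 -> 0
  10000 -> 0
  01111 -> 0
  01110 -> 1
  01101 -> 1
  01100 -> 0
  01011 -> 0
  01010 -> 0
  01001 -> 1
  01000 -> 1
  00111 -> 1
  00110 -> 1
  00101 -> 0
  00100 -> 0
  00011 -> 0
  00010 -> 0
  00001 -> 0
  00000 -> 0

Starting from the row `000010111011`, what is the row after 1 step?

100000111110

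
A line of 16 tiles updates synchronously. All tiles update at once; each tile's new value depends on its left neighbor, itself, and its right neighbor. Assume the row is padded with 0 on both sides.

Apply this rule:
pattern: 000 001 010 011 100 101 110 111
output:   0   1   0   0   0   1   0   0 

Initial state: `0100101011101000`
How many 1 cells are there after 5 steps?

3

1001010100010000
0010101000100000
0101010001000000
1010100010000000
0101000100000000
count of 1: 3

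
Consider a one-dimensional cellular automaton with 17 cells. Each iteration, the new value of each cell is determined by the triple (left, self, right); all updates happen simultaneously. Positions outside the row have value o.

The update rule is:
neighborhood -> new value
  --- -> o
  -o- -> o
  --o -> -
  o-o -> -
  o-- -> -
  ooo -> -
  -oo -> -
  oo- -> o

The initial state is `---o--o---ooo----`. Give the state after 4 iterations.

-o-o--o-o-o-o--o-

-o-o--o-o---o-oo-
-o-o--o-o-o-o--o-
-o-o--o-o-o-o--o-  (fixed point — unchanged through iteration 4)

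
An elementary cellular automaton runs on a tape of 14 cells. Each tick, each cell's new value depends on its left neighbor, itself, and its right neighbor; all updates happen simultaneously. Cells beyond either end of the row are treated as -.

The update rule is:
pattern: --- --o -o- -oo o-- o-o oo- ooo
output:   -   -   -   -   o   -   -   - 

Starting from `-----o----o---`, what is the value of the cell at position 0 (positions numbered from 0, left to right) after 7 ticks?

-

------o----o--
-------o----o-
--------o----o
---------o----
----------o---
-----------o--
------------o-
position 0 holds -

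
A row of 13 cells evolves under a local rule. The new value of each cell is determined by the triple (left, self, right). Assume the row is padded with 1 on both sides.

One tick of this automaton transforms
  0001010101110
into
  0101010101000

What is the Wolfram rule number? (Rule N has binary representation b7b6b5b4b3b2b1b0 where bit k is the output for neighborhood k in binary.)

position 10: 111 → 0  (bit 7 = 0)
position 11: 110 → 0  (bit 6 = 0)
position 4: 101 → 0  (bit 5 = 0)
position 0: 100 → 0  (bit 4 = 0)
position 9: 011 → 1  (bit 3 = 1)
position 3: 010 → 1  (bit 2 = 1)
position 2: 001 → 0  (bit 1 = 0)
position 1: 000 → 1  (bit 0 = 1)
bits b7..b0 = 00001101 = 13

13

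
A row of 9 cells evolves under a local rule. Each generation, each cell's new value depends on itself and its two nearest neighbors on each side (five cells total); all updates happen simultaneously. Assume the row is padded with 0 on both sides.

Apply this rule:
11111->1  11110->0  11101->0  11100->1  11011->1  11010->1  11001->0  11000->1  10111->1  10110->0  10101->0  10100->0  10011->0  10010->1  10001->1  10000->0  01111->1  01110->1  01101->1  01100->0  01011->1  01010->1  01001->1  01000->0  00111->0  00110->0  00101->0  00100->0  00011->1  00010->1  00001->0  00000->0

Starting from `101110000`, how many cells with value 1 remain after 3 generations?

4

generation 1: 011111000
generation 2: 101101100
generation 3: 010110010
count of 1: 4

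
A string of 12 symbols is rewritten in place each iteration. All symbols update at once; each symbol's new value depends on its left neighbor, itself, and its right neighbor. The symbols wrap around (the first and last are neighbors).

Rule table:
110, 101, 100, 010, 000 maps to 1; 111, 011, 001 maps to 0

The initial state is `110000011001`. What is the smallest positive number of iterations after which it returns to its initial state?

12

011111001100
000001100111
111100110001
000110011100
110011000111
011001110000
001100011111
100111000001
110001111100
011100000110
000111110011
110000011001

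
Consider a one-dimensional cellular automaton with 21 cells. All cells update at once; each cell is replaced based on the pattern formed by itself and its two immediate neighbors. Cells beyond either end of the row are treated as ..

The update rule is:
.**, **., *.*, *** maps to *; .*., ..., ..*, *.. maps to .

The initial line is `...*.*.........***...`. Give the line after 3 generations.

...............***...

generation 1: ....*..........***...
generation 2: ...............***...
generation 3: ...............***...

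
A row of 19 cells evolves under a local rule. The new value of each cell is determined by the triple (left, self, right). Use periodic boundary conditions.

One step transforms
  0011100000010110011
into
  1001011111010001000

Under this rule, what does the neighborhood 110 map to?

At position 4 the neighborhood is 110; the next row has 0 there.

0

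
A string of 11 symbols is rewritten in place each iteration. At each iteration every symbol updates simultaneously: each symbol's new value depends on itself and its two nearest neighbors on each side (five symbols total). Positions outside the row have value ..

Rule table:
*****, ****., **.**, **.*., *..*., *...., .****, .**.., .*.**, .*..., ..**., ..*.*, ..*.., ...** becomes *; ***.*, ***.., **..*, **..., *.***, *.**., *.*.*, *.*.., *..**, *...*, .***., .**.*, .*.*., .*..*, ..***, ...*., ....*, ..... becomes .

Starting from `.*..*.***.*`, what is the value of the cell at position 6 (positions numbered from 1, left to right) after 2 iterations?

.

iteration 1: .*.***...*.
iteration 2: .**......**
position 6 holds .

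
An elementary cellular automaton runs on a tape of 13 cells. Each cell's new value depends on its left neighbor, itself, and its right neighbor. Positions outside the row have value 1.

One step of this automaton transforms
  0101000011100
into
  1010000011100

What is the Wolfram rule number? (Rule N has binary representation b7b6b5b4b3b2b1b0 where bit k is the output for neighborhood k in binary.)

232

position 9: 111 → 1  (bit 7 = 1)
position 10: 110 → 1  (bit 6 = 1)
position 0: 101 → 1  (bit 5 = 1)
position 4: 100 → 0  (bit 4 = 0)
position 8: 011 → 1  (bit 3 = 1)
position 1: 010 → 0  (bit 2 = 0)
position 7: 001 → 0  (bit 1 = 0)
position 5: 000 → 0  (bit 0 = 0)
bits b7..b0 = 11101000 = 232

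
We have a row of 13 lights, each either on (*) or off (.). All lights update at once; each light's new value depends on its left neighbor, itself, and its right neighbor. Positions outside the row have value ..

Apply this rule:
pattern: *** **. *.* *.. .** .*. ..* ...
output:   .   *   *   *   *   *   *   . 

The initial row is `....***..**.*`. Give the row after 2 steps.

...**.*******
..*****.....*

..*****.....*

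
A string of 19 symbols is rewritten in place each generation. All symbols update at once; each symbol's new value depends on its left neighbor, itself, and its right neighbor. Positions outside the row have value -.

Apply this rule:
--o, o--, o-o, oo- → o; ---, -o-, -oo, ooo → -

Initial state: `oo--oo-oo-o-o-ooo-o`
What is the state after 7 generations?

-o-o-oo-oo-oo-oo-o-

-ooo-oo-oo-o-o--oo-
o--oo-oo-oo-o-oo-oo
-oo-oo-oo-oo-o-oo-o
o-oo-oo-oo-oo-o-oo-
-o-oo-oo-oo-oo-o-oo
o-o-oo-oo-oo-oo-o-o
-o-o-oo-oo-oo-oo-o-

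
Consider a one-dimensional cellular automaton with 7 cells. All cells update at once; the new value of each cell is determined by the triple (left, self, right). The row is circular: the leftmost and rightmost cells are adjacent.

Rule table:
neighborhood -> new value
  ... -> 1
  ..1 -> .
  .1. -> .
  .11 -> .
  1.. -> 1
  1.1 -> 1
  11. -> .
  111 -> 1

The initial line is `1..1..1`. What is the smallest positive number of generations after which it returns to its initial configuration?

generation 1: .1..1..
generation 2: ..1..11
generation 3: 1..1...
generation 4: .1..11.
generation 5: ..1...1
generation 6: 1..11..
generation 7: .1...1.
generation 8: ..11..1
generation 9: 1...1..
generation 10: .11..1.
generation 11: ...1..1
generation 12: 11..1..
generation 13: ..1..1.
generation 14: 1..1..1

14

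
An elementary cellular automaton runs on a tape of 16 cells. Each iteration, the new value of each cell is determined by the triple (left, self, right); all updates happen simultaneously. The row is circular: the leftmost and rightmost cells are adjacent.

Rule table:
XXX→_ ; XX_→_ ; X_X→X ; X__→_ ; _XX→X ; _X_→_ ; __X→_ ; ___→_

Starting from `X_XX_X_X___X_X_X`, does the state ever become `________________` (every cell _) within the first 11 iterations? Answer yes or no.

yes

_XX_X_X_____X_XX
XX_X_X_______XX_
X_X_X________X_X
_X_X__________XX
X_X___________X_
_X_____________X
X_______________
________________
all cells are _ at iteration 8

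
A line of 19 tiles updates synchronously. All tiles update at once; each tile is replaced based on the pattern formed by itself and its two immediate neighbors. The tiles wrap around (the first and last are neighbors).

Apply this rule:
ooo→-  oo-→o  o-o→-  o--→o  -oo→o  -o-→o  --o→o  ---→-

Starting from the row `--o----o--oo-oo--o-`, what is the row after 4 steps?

-o-ooooooooo-oooooo

step 1: -ooo--oooooo-oooooo
step 2: -o-oooo----o-o----o
step 3: -o-o--oo--oo-oo--oo
step 4: -o-ooooooooo-oooooo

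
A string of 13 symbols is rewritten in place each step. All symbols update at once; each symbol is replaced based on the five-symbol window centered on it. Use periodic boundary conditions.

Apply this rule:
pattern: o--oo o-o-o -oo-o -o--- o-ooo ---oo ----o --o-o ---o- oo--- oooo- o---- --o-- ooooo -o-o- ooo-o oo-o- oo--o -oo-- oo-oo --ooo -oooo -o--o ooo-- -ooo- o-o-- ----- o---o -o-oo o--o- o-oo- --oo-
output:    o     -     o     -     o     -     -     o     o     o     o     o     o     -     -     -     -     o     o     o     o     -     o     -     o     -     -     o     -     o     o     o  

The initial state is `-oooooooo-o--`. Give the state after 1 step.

-o-----o----o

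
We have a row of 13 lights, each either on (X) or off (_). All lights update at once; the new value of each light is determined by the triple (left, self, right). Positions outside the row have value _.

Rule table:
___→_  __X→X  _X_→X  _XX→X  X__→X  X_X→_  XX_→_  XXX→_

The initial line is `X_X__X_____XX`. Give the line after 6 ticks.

X_X_XXXX__X__

X_XXXXX___XX_
X_X____X_XX_X
X_XX__XX_X__X
X_X_XXX__XXXX
X_X_X__XXX___
X_X_XXXX__X__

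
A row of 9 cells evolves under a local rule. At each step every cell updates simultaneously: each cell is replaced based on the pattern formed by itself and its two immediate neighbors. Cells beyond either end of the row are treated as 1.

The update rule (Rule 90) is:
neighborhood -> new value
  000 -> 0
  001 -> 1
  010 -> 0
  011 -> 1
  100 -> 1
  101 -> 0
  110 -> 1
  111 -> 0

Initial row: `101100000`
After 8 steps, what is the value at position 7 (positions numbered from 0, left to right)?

101110001
101011011
100011010
110111000
010101101
000001101
100011101
110110101
position 7 holds 0

0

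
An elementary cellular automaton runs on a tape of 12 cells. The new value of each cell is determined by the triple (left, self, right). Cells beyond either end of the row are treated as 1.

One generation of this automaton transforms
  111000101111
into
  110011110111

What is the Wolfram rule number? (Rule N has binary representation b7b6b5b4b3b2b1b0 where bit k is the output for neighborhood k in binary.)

167

position 0: 111 → 1  (bit 7 = 1)
position 2: 110 → 0  (bit 6 = 0)
position 7: 101 → 1  (bit 5 = 1)
position 3: 100 → 0  (bit 4 = 0)
position 8: 011 → 0  (bit 3 = 0)
position 6: 010 → 1  (bit 2 = 1)
position 5: 001 → 1  (bit 1 = 1)
position 4: 000 → 1  (bit 0 = 1)
bits b7..b0 = 10100111 = 167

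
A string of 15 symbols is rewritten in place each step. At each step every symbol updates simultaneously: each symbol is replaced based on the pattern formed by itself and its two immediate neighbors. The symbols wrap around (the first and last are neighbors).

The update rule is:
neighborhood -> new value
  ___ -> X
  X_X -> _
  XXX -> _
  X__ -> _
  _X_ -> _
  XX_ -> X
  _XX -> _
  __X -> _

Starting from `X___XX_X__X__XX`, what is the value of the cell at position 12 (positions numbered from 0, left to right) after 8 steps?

X_X__X_________
_______XXXXXXX_
XXXXXX_______X_
_____X_XXXXX___
XXXX_______X_XX
___X_XXXXX_____
XX_______X_XXXX
_X_XXXXX_______
position 12 holds _

_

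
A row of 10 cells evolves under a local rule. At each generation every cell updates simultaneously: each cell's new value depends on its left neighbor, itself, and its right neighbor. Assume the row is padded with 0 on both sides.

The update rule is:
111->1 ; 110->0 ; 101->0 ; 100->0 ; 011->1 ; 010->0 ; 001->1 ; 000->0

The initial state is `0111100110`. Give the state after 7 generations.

generation 1: 1111001100
generation 2: 1110011000
generation 3: 1100110000
generation 4: 1001100000
generation 5: 0011000000
generation 6: 0110000000
generation 7: 1100000000

1100000000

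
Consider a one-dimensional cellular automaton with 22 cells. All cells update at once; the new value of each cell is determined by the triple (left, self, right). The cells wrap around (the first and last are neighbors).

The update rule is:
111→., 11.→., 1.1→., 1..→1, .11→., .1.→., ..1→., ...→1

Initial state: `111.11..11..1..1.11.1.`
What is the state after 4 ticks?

......1...1..1........
11111..11..1..11111111
.....1...1..1.........
1111..11..1..111111111

1111..11..1..111111111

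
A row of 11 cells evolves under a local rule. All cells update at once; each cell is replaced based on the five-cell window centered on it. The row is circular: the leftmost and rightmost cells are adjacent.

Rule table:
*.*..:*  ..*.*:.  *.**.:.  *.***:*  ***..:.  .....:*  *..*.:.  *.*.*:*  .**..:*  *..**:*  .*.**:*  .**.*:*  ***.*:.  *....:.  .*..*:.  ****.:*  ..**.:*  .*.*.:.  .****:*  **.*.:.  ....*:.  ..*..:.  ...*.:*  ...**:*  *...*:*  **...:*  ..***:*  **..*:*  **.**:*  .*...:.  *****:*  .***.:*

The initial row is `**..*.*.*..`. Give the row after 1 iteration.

***...*.*.*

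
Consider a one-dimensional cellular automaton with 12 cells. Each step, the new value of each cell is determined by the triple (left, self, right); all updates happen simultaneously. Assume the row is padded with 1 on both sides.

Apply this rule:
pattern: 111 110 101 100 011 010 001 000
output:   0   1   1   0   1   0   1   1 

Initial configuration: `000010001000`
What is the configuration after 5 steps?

011100110011
110101110110
011011011111
111111110000
000000010111

000000010111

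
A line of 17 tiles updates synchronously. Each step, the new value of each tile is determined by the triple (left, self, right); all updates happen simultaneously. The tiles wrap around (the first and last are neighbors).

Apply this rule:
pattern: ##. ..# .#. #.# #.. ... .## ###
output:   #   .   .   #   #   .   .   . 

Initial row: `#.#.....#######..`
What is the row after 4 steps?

.#.#..........##.
..#.#..........##
#..#.#..........#
##..#.#..........

##..#.#..........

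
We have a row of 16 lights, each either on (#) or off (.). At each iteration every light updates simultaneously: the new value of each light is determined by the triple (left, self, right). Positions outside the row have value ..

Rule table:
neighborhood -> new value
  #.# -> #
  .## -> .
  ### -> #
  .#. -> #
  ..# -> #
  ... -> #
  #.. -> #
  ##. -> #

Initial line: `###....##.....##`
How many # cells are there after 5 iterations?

.######.######.#
#.######.#######
##.######.######
.##.######.#####
#.##.######.####
count of #: 13

13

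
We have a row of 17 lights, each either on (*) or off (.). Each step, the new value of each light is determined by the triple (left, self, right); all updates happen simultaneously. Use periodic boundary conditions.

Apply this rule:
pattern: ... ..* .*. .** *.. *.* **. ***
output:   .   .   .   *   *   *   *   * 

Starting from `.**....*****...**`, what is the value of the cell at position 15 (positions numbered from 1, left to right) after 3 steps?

step 1: ****...******..**
step 2: *****..*******.**
step 3: ******.**********
position 15 holds *

*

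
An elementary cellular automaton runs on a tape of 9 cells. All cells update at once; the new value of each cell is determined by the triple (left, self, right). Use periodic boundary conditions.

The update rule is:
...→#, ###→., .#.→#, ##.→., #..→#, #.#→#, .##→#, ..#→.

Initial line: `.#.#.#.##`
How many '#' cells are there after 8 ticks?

5

########.
#.......#
.######.#
##.....##
..####.#.
#.#...###
.####.#..
.#...####
count of #: 5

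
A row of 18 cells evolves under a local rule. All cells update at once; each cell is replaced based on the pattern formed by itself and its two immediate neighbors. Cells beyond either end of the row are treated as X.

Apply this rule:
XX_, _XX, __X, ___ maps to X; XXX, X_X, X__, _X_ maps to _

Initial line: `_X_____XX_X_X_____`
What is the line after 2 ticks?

tick 1: ___XXXXXX_____XXXX
tick 2: _XXX____X_XXXXX___

_XXX____X_XXXXX___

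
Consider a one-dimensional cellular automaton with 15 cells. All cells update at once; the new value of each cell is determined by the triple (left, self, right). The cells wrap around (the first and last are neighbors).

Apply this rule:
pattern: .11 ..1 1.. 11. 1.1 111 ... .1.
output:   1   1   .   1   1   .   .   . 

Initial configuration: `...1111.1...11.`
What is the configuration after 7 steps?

.111....11111.1

..11..11...111.
.111.111..11.1.
11.111.1.1111..
1111.11.11..1.1
...1111111.1.11
..11.....11.111
.111....11111.1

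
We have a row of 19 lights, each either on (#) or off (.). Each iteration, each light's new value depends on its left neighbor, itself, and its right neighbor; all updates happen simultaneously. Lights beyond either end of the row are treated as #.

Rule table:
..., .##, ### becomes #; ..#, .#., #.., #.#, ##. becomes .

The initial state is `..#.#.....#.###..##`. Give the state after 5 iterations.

......###...##...##
.####.##..#.#..#.##
.###..#..........##
.##.....########.##
.#..###.#######..##

.#..###.#######..##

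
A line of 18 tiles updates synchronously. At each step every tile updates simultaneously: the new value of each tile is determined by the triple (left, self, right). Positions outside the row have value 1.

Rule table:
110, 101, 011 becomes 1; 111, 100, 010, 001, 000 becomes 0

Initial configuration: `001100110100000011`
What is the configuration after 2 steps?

001100101000000001

step 1: 001100111000000010
step 2: 001100101000000001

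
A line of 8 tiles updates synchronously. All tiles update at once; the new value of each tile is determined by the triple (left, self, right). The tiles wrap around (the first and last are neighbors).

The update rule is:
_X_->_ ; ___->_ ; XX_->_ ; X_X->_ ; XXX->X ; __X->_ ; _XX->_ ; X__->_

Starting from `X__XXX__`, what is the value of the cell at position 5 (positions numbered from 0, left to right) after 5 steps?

____X___
________
________  (fixed point — unchanged through step 5)
position 5 holds _

_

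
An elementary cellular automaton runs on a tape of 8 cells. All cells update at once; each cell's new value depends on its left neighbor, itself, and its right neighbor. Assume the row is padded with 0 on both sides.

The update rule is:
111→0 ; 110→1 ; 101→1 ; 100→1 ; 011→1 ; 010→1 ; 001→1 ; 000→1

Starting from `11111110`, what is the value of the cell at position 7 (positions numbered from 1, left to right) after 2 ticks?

tick 1: 10000011
tick 2: 11111111
position 7 holds 1

1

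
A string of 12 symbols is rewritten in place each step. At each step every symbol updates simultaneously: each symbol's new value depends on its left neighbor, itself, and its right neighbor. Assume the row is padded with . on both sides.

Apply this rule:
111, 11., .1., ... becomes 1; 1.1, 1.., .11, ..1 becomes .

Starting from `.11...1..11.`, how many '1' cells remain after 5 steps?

..1.1.1...1.
1.1.1.1.1.1.
1.1.1.1.1.1.  (fixed point — unchanged through step 5)
count of 1: 6

6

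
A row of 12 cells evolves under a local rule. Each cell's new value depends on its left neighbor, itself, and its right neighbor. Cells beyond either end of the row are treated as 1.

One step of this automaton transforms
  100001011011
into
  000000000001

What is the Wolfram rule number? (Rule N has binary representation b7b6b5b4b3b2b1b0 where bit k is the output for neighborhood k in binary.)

128

position 11: 111 → 1  (bit 7 = 1)
position 0: 110 → 0  (bit 6 = 0)
position 6: 101 → 0  (bit 5 = 0)
position 1: 100 → 0  (bit 4 = 0)
position 7: 011 → 0  (bit 3 = 0)
position 5: 010 → 0  (bit 2 = 0)
position 4: 001 → 0  (bit 1 = 0)
position 2: 000 → 0  (bit 0 = 0)
bits b7..b0 = 10000000 = 128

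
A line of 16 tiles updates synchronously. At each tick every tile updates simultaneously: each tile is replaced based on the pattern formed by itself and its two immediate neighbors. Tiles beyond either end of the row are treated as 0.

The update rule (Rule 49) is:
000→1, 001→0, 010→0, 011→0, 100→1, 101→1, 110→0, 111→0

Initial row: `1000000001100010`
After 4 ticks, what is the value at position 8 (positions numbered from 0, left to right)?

1

0111111100011001
0000000011000100
1111111000110011
0000000110001000
position 8 holds 1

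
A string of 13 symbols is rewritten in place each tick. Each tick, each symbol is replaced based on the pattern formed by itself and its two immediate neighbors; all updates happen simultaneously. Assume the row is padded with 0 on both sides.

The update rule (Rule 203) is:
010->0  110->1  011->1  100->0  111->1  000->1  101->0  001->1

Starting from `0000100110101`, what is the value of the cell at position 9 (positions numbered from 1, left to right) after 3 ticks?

1

tick 1: 1111001110000
tick 2: 1111011110111
tick 3: 1111011110111
position 9 holds 1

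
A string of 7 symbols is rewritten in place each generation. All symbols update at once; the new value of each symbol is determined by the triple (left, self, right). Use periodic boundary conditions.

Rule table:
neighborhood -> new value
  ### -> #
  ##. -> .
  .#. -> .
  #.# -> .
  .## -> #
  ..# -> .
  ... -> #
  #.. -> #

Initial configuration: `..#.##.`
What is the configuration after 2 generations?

generation 1: #...#.#
generation 2: .##...#

.##...#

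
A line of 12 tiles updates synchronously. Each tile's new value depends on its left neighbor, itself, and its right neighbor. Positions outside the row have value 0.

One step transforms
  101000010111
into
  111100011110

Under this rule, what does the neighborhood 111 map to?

1

At position 10 the neighborhood is 111; the next row has 1 there.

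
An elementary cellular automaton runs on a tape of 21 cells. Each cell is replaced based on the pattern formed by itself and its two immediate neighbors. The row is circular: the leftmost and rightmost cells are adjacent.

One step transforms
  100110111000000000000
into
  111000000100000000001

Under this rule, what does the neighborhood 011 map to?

At position 3 the neighborhood is 011; the next row has 0 there.

0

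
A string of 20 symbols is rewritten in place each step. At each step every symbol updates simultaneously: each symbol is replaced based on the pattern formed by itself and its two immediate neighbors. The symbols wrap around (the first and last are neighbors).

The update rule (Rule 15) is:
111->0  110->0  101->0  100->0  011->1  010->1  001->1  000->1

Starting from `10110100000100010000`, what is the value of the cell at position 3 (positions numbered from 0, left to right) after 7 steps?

10100101111101110111
00101101000001000100
11101001011111011101
00001011010000010001
01111010010111110111
01000010110100000100
11011110100101111101
position 3 holds 1

1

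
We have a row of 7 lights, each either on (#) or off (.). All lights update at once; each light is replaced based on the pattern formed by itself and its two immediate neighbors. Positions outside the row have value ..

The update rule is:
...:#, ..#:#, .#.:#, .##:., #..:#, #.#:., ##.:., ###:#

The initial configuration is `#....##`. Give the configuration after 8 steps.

step 1: #####..
step 2: .###.##
step 3: #.#....
step 4: #.#####
step 5: #..###.
step 6: ###.#.#
step 7: .#..#.#
step 8: #####.#

#####.#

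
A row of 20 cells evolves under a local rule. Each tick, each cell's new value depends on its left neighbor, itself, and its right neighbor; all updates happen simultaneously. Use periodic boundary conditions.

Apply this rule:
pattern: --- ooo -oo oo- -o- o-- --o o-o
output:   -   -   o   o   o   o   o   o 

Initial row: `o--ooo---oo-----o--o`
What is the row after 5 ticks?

oo--oooooo-----oooo-

oooo-oo-oooo---ooooo
---oooooo--oo-oo----
--oo----ooooooooo---
-oooo--oo-------oo--
oo--oooooo-----oooo-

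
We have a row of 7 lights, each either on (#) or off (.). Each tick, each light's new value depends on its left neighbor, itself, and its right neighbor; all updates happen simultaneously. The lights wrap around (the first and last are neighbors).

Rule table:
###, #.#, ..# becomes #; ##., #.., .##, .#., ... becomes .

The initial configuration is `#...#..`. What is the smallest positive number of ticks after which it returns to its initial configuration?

7

...#..#
..#..#.
.#..#..
#..#...
..#...#
.#...#.
#...#..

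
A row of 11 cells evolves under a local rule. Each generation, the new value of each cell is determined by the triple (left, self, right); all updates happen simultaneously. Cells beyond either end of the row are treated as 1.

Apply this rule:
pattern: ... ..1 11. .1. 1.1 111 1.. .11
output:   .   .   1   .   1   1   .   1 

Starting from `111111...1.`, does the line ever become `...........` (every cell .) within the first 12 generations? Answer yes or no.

111111....1
111111....1  (fixed point — unchanged through generation 12)
generation 12 is 111111....1, still not uniform .

no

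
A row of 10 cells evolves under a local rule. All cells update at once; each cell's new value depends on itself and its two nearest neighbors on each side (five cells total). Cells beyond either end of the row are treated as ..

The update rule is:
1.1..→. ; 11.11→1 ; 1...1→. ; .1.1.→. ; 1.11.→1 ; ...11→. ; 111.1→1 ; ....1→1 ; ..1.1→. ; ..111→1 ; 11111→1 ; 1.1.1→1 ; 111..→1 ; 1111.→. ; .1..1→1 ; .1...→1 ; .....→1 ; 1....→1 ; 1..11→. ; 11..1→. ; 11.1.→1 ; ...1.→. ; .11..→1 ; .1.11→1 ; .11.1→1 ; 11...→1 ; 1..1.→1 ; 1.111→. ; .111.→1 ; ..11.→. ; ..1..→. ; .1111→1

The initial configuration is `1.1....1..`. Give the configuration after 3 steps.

step 1: ...111..11
step 2: 11.111...1
step 3: .11.111...

.11.111...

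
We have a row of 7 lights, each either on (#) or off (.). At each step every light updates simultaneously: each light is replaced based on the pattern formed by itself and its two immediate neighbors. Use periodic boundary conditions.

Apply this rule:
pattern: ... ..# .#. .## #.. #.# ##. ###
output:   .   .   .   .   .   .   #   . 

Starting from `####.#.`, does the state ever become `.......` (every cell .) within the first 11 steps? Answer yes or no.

...#...
.......
all cells are . at step 2

yes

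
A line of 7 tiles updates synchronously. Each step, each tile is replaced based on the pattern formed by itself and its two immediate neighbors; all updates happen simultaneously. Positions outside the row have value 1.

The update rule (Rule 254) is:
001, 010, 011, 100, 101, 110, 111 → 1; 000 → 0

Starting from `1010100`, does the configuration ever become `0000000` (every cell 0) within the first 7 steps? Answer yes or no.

1111111
1111111  (fixed point — unchanged through step 7)
step 7 is 1111111, still not uniform 0

no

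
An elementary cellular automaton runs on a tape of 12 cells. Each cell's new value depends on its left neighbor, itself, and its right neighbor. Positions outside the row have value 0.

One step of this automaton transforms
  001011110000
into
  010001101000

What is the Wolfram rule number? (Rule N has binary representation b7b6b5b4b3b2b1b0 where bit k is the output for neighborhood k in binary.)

position 5: 111 → 1  (bit 7 = 1)
position 7: 110 → 0  (bit 6 = 0)
position 3: 101 → 0  (bit 5 = 0)
position 8: 100 → 1  (bit 4 = 1)
position 4: 011 → 0  (bit 3 = 0)
position 2: 010 → 0  (bit 2 = 0)
position 1: 001 → 1  (bit 1 = 1)
position 0: 000 → 0  (bit 0 = 0)
bits b7..b0 = 10010010 = 146

146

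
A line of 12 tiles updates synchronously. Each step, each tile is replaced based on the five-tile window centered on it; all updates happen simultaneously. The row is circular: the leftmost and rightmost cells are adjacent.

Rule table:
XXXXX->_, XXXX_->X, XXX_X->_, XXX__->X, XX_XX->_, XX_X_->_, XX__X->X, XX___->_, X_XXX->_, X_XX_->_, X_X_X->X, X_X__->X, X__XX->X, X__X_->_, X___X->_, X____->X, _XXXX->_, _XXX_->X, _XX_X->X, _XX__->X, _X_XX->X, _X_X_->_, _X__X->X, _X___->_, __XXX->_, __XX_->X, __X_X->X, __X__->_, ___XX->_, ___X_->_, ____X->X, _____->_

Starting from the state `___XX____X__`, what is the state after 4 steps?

X_XX_X_X_X_X

step 1: _X_XX_XX___X
step 2: _XX_X__X___X
step 3: X_X_XX_____X
step 4: X_XX_X_X_X_X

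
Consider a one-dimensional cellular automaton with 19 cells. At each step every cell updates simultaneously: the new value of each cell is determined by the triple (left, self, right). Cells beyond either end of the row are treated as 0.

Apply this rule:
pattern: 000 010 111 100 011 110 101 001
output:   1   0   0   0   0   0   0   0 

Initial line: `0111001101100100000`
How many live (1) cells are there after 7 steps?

0000000000000001111
1111111111111100000
0000000000000001111  (repeats step 1; period 2)
step 7: 0000000000000001111
count of 1: 4

4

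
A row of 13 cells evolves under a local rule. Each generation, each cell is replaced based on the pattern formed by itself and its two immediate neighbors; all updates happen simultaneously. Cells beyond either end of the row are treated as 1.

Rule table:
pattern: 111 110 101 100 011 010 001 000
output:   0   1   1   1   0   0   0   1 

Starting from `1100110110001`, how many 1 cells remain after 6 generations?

8

generation 1: 0110011011100
generation 2: 1011001100110
generation 3: 1101100110011
generation 4: 0110110011000
generation 5: 1011011001110
generation 6: 1101101100011
count of 1: 8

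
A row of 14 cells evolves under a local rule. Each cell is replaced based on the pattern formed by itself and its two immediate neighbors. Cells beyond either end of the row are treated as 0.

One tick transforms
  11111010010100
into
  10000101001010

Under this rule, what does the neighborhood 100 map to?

1

At position 7 the neighborhood is 100; the next row has 1 there.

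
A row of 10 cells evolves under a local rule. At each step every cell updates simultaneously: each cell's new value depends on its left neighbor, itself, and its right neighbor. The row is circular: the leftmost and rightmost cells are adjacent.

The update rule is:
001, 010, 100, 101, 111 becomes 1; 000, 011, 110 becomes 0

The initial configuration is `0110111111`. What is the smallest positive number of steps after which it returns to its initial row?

1001011110
1111101101
1111010010
0110111111

4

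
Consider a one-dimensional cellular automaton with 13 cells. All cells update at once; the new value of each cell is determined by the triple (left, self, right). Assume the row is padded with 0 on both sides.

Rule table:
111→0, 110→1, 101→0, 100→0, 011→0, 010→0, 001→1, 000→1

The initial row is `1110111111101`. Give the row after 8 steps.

step 1: 0010000000100
step 2: 1100111111001
step 3: 0101000001010
step 4: 1000011110000
step 5: 0011100010111
step 6: 1100101100001
step 7: 0101000101110
step 8: 1000011000010

1000011000010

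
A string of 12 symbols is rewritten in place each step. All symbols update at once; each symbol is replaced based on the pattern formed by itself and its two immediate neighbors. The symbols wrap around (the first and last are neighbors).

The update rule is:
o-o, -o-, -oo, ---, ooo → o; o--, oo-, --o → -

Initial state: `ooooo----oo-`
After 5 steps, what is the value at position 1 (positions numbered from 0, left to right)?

-

step 1: oooo--oo-o-o
step 2: ooo---o-oooo
step 3: oo--o-oooooo
step 4: o---oooooooo
step 5: --o-oooooooo
position 1 holds -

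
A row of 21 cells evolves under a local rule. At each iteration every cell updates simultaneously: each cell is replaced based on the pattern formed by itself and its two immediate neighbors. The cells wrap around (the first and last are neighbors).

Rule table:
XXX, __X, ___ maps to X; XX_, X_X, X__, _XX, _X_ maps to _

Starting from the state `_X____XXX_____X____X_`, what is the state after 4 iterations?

X__XXX_X__XXXX__XXX__

X__XXX_X__XXXX__XXX__
__X_X____X_XX__X_X__X
_X____XXX_____X____X_  (repeats iteration 0; period 3)
iteration 4: X__XXX_X__XXXX__XXX__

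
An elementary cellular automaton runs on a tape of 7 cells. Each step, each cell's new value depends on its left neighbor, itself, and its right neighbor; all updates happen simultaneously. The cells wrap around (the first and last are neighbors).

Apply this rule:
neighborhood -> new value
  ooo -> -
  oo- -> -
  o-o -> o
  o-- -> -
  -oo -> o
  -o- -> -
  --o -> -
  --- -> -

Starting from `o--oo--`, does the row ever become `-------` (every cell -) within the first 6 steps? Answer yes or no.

yes

---o---
-------
all cells are - at step 2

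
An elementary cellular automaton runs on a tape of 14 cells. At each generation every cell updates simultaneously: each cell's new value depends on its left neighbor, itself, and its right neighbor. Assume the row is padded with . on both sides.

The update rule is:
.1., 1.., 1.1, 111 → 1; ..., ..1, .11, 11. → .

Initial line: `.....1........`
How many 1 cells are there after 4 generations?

1

generation 1: .....11.......
generation 2: .......1......
generation 3: .......11.....
generation 4: .........1....
count of 1: 1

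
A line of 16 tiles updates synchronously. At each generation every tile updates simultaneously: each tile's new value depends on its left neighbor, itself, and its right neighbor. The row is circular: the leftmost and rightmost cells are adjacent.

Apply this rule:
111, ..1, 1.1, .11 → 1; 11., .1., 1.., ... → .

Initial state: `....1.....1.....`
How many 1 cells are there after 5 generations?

2

generation 1: ...1.....1......
generation 2: ..1.....1.......
generation 3: .1.....1........
generation 4: 1.....1.........
generation 5: .....1.........1
count of 1: 2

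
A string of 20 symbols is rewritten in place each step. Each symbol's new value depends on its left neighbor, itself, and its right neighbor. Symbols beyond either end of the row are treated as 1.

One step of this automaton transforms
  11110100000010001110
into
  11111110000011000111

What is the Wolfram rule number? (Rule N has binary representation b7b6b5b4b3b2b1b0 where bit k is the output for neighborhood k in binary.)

position 0: 111 → 1  (bit 7 = 1)
position 3: 110 → 1  (bit 6 = 1)
position 4: 101 → 1  (bit 5 = 1)
position 6: 100 → 1  (bit 4 = 1)
position 16: 011 → 0  (bit 3 = 0)
position 5: 010 → 1  (bit 2 = 1)
position 11: 001 → 0  (bit 1 = 0)
position 7: 000 → 0  (bit 0 = 0)
bits b7..b0 = 11110100 = 244

244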